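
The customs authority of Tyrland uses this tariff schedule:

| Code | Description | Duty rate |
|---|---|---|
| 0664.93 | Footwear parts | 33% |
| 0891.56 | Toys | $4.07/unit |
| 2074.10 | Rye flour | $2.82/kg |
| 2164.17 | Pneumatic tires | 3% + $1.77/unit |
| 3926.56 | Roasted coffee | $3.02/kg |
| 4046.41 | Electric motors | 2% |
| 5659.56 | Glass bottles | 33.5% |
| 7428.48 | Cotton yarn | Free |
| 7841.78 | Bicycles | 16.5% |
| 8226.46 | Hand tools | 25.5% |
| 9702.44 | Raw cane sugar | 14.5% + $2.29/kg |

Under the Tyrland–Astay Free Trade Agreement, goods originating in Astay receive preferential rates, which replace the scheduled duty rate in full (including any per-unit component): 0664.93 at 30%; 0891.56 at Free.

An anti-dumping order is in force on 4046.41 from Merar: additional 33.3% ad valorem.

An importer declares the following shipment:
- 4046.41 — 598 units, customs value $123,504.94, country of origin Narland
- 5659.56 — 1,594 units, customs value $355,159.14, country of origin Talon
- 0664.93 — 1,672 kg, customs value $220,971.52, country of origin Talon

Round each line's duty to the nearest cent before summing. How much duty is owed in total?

Line 1 (4046.41, Narland, 598 units, $123,504.94):
Base rate for 4046.41 is 2%.
The additional-duty order on 4046.41 targets Merar, not Narland; it does not apply.
Duty = $123,504.94 × 2% = $2,470.10.
Line 2 (5659.56, Talon, 1,594 units, $355,159.14):
Base rate for 5659.56 is 33.5%.
Duty = $355,159.14 × 33.5% = $118,978.31.
Line 3 (0664.93, Talon, 1,672 kg, $220,971.52):
Base rate for 0664.93 is 33%.
0664.93 has an FTA preferential rate, but origin Talon is not Astay; base rate stands.
Duty = $220,971.52 × 33% = $72,920.60.
Total = $2,470.10 + $118,978.31 + $72,920.60 = $194,369.01.

$194,369.01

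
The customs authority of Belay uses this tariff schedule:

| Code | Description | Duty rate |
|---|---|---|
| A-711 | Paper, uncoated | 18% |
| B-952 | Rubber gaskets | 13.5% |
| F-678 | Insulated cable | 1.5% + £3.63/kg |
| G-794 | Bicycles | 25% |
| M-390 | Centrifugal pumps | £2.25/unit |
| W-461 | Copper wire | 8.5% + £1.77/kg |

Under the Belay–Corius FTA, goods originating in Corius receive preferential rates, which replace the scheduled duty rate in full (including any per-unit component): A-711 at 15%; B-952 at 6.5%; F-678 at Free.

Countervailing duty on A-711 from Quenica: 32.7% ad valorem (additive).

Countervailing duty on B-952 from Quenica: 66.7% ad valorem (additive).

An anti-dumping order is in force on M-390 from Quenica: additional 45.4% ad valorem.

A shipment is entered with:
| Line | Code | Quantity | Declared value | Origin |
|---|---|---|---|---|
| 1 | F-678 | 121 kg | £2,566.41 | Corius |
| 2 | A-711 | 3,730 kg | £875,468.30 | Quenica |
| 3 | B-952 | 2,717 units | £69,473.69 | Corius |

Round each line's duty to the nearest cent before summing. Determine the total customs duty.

£448,378.22

Line 1 (F-678, Corius, 121 kg, £2,566.41):
Base rate for F-678 is 1.5% + £3.63/kg.
Origin Corius qualifies under the Belay–Corius agreement and F-678 is covered: preferential rate Free applies instead.
Duty = £2,566.41 × 0% = £0.00.
Line 2 (A-711, Quenica, 3,730 kg, £875,468.30):
Base rate for A-711 is 18%.
A-711 has an FTA preferential rate, but origin Quenica is not Corius; base rate stands.
Additional duty on A-711 from Quenica: +32.7%. Applied ad valorem rate: 18% + 32.7% = 50.7%.
Duty = £875,468.30 × 50.7% = £443,862.43.
Line 3 (B-952, Corius, 2,717 units, £69,473.69):
Base rate for B-952 is 13.5%.
Origin Corius qualifies under the Belay–Corius agreement and B-952 is covered: preferential rate 6.5% applies instead.
The additional-duty order on B-952 targets Quenica, not Corius; it does not apply.
Duty = £69,473.69 × 6.5% = £4,515.79.
Total = £0.00 + £443,862.43 + £4,515.79 = £448,378.22.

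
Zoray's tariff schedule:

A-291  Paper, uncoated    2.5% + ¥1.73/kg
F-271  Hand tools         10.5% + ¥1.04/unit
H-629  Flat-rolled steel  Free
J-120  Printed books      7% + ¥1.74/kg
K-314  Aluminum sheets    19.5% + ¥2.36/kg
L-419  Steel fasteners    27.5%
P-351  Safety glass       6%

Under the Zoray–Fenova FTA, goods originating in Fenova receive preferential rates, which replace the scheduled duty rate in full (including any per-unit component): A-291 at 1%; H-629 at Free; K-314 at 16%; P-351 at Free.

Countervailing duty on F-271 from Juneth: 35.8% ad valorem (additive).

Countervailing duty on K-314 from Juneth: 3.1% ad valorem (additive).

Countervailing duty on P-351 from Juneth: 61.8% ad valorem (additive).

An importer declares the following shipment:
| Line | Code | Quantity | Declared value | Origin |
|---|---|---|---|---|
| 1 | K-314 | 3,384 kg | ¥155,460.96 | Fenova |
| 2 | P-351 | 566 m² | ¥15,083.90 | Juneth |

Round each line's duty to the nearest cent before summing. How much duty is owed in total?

Line 1 (K-314, Fenova, 3,384 kg, ¥155,460.96):
Base rate for K-314 is 19.5% + ¥2.36/kg.
Origin Fenova qualifies under the Zoray–Fenova agreement and K-314 is covered: preferential rate 16% applies instead.
The additional-duty order on K-314 targets Juneth, not Fenova; it does not apply.
Duty = ¥155,460.96 × 16% = ¥24,873.75.
Line 2 (P-351, Juneth, 566 m², ¥15,083.90):
Base rate for P-351 is 6%.
P-351 has an FTA preferential rate, but origin Juneth is not Fenova; base rate stands.
Additional duty on P-351 from Juneth: +61.8%. Applied ad valorem rate: 6% + 61.8% = 67.8%.
Duty = ¥15,083.90 × 67.8% = ¥10,226.88.
Total = ¥24,873.75 + ¥10,226.88 = ¥35,100.63.

¥35,100.63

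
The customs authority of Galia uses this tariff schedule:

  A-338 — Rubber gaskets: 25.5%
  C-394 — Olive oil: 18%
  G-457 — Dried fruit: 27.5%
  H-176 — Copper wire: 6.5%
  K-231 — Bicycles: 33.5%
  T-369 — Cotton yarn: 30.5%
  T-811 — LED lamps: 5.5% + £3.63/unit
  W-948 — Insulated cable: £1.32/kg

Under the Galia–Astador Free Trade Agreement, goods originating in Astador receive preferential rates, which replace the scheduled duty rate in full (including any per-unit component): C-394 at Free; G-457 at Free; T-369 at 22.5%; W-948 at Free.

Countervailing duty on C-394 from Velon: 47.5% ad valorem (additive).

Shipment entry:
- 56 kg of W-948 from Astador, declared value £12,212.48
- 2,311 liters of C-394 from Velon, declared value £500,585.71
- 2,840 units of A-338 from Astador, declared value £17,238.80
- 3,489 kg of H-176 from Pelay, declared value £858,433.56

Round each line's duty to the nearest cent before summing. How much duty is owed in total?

£388,077.71

Line 1 (W-948, Astador, 56 kg, £12,212.48):
Base rate for W-948 is £1.32/kg.
Origin Astador qualifies under the Galia–Astador agreement and W-948 is covered: preferential rate Free applies instead.
Duty = £12,212.48 × 0% = £0.00.
Line 2 (C-394, Velon, 2,311 liters, £500,585.71):
Base rate for C-394 is 18%.
C-394 has an FTA preferential rate, but origin Velon is not Astador; base rate stands.
Additional duty on C-394 from Velon: +47.5%. Applied ad valorem rate: 18% + 47.5% = 65.5%.
Duty = £500,585.71 × 65.5% = £327,883.64.
Line 3 (A-338, Astador, 2,840 units, £17,238.80):
Base rate for A-338 is 25.5%.
Origin Astador is the FTA partner but A-338 is not on the preference list; base rate stands.
Duty = £17,238.80 × 25.5% = £4,395.89.
Line 4 (H-176, Pelay, 3,489 kg, £858,433.56):
Base rate for H-176 is 6.5%.
Duty = £858,433.56 × 6.5% = £55,798.18.
Total = £0.00 + £327,883.64 + £4,395.89 + £55,798.18 = £388,077.71.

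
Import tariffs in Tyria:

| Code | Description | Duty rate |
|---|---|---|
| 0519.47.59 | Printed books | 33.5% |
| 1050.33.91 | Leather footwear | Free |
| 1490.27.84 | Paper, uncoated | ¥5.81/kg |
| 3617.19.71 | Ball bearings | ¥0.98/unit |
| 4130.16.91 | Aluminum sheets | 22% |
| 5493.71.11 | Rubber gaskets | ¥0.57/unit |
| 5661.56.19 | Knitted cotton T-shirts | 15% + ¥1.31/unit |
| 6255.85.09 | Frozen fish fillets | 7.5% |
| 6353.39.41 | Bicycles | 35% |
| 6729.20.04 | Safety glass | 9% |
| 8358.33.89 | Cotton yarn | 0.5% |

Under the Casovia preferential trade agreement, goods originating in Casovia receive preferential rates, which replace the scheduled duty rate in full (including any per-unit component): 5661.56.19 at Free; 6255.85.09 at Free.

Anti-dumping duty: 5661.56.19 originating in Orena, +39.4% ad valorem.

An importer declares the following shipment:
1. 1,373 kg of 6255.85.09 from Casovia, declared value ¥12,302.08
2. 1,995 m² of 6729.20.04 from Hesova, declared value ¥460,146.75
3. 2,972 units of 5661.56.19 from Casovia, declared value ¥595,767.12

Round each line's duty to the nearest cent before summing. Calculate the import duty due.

¥41,413.21

Line 1 (6255.85.09, Casovia, 1,373 kg, ¥12,302.08):
Base rate for 6255.85.09 is 7.5%.
Origin Casovia qualifies under the Tyria–Casovia agreement and 6255.85.09 is covered: preferential rate Free applies instead.
Duty = ¥12,302.08 × 0% = ¥0.00.
Line 2 (6729.20.04, Hesova, 1,995 m², ¥460,146.75):
Base rate for 6729.20.04 is 9%.
Duty = ¥460,146.75 × 9% = ¥41,413.21.
Line 3 (5661.56.19, Casovia, 2,972 units, ¥595,767.12):
Base rate for 5661.56.19 is 15% + ¥1.31/unit.
Origin Casovia qualifies under the Tyria–Casovia agreement and 5661.56.19 is covered: preferential rate Free applies instead.
The additional-duty order on 5661.56.19 targets Orena, not Casovia; it does not apply.
Duty = ¥595,767.12 × 0% = ¥0.00.
Total = ¥0.00 + ¥41,413.21 + ¥0.00 = ¥41,413.21.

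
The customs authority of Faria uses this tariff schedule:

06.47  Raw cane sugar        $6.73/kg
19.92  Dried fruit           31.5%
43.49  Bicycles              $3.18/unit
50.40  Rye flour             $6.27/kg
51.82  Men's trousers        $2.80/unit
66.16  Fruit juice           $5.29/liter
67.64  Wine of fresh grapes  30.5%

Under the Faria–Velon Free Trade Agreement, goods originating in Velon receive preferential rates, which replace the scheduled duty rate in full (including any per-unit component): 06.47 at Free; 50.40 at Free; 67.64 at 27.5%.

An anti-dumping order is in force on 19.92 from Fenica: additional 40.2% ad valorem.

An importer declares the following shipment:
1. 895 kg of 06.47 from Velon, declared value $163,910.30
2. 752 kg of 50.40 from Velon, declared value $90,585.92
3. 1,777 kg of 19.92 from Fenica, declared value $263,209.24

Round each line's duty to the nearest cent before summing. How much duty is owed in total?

$188,721.03

Line 1 (06.47, Velon, 895 kg, $163,910.30):
Base rate for 06.47 is $6.73/kg.
Origin Velon qualifies under the Faria–Velon agreement and 06.47 is covered: preferential rate Free applies instead.
Duty = $163,910.30 × 0% = $0.00.
Line 2 (50.40, Velon, 752 kg, $90,585.92):
Base rate for 50.40 is $6.27/kg.
Origin Velon qualifies under the Faria–Velon agreement and 50.40 is covered: preferential rate Free applies instead.
Duty = $90,585.92 × 0% = $0.00.
Line 3 (19.92, Fenica, 1,777 kg, $263,209.24):
Base rate for 19.92 is 31.5%.
Additional duty on 19.92 from Fenica: +40.2%. Applied ad valorem rate: 31.5% + 40.2% = 71.7%.
Duty = $263,209.24 × 71.7% = $188,721.03.
Total = $0.00 + $0.00 + $188,721.03 = $188,721.03.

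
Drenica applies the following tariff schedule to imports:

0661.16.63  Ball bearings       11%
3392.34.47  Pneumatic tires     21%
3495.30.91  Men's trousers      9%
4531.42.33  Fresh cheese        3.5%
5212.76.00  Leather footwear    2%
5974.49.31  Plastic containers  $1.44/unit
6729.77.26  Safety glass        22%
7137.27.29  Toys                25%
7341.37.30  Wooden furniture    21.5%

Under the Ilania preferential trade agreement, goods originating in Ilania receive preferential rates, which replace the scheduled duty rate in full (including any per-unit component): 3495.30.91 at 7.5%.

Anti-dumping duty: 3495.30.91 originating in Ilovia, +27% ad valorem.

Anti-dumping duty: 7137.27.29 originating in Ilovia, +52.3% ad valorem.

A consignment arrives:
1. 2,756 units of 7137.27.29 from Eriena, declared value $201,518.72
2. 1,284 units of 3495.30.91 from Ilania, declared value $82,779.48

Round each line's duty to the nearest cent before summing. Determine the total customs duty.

$56,588.14

Line 1 (7137.27.29, Eriena, 2,756 units, $201,518.72):
Base rate for 7137.27.29 is 25%.
The additional-duty order on 7137.27.29 targets Ilovia, not Eriena; it does not apply.
Duty = $201,518.72 × 25% = $50,379.68.
Line 2 (3495.30.91, Ilania, 1,284 units, $82,779.48):
Base rate for 3495.30.91 is 9%.
Origin Ilania qualifies under the Drenica–Ilania agreement and 3495.30.91 is covered: preferential rate 7.5% applies instead.
The additional-duty order on 3495.30.91 targets Ilovia, not Ilania; it does not apply.
Duty = $82,779.48 × 7.5% = $6,208.46.
Total = $50,379.68 + $6,208.46 = $56,588.14.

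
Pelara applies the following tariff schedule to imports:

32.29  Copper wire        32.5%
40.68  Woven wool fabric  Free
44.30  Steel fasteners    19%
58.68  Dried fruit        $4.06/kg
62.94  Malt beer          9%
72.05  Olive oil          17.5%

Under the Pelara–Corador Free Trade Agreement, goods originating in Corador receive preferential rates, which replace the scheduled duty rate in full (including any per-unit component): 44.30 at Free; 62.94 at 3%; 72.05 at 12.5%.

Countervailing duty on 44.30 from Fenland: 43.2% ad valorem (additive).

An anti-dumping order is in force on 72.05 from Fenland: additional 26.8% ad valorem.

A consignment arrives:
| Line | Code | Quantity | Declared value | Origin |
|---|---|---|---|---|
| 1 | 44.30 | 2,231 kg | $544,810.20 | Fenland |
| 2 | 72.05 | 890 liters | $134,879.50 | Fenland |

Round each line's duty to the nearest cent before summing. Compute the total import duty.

Line 1 (44.30, Fenland, 2,231 kg, $544,810.20):
Base rate for 44.30 is 19%.
44.30 has an FTA preferential rate, but origin Fenland is not Corador; base rate stands.
Additional duty on 44.30 from Fenland: +43.2%. Applied ad valorem rate: 19% + 43.2% = 62.2%.
Duty = $544,810.20 × 62.2% = $338,871.94.
Line 2 (72.05, Fenland, 890 liters, $134,879.50):
Base rate for 72.05 is 17.5%.
72.05 has an FTA preferential rate, but origin Fenland is not Corador; base rate stands.
Additional duty on 72.05 from Fenland: +26.8%. Applied ad valorem rate: 17.5% + 26.8% = 44.3%.
Duty = $134,879.50 × 44.3% = $59,751.62.
Total = $338,871.94 + $59,751.62 = $398,623.56.

$398,623.56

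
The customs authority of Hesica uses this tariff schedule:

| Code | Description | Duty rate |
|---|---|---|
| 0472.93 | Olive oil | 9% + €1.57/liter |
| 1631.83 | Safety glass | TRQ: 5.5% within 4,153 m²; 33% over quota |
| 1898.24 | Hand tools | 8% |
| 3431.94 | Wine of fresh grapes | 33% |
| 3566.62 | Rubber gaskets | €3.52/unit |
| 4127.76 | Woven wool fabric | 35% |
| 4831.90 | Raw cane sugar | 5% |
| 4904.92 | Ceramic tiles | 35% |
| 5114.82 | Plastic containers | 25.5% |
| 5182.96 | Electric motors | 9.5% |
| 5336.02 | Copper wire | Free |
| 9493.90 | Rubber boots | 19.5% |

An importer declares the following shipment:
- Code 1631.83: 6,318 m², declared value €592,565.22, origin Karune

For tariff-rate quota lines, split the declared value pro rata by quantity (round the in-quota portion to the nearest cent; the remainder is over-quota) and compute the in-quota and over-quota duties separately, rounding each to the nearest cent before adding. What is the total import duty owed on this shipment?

€88,431.31

Line 1 (1631.83, Karune, 6,318 m², €592,565.22):
Code 1631.83 is under a tariff-rate quota (threshold 4,153 m²). In-quota: 4,153 m² at 5.5%; over-quota: 2,165 m² at 33%.
Pro-rata value split: in-quota = €592,565.22 × 4,153/6,318 = €389,509.87; over-quota = €592,565.22 − €389,509.87 = €203,055.35.
In-quota duty = €389,509.87 × 5.5% = €21,423.04. Over-quota duty = €203,055.35 × 33% = €67,008.27.
Line duty = €21,423.04 + €67,008.27 = €88,431.31.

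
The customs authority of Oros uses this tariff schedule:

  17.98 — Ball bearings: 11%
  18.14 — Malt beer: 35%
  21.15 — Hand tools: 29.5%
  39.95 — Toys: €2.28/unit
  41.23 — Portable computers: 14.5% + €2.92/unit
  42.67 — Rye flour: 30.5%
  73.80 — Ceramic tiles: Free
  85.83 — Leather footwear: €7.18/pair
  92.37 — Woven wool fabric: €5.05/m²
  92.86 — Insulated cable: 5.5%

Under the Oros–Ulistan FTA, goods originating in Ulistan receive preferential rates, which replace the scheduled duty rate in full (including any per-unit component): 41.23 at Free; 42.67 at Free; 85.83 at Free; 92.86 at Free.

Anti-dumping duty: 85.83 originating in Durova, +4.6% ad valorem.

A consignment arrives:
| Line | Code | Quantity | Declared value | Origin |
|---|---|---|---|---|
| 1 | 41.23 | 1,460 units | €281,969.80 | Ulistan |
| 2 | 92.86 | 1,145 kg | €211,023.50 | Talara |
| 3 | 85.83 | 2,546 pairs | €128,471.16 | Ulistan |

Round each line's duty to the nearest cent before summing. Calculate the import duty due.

€11,606.29

Line 1 (41.23, Ulistan, 1,460 units, €281,969.80):
Base rate for 41.23 is 14.5% + €2.92/unit.
Origin Ulistan qualifies under the Oros–Ulistan agreement and 41.23 is covered: preferential rate Free applies instead.
Duty = €281,969.80 × 0% = €0.00.
Line 2 (92.86, Talara, 1,145 kg, €211,023.50):
Base rate for 92.86 is 5.5%.
92.86 has an FTA preferential rate, but origin Talara is not Ulistan; base rate stands.
Duty = €211,023.50 × 5.5% = €11,606.29.
Line 3 (85.83, Ulistan, 2,546 pairs, €128,471.16):
Base rate for 85.83 is €7.18/pair.
Origin Ulistan qualifies under the Oros–Ulistan agreement and 85.83 is covered: preferential rate Free applies instead.
The additional-duty order on 85.83 targets Durova, not Ulistan; it does not apply.
Duty = €128,471.16 × 0% = €0.00.
Total = €0.00 + €11,606.29 + €0.00 = €11,606.29.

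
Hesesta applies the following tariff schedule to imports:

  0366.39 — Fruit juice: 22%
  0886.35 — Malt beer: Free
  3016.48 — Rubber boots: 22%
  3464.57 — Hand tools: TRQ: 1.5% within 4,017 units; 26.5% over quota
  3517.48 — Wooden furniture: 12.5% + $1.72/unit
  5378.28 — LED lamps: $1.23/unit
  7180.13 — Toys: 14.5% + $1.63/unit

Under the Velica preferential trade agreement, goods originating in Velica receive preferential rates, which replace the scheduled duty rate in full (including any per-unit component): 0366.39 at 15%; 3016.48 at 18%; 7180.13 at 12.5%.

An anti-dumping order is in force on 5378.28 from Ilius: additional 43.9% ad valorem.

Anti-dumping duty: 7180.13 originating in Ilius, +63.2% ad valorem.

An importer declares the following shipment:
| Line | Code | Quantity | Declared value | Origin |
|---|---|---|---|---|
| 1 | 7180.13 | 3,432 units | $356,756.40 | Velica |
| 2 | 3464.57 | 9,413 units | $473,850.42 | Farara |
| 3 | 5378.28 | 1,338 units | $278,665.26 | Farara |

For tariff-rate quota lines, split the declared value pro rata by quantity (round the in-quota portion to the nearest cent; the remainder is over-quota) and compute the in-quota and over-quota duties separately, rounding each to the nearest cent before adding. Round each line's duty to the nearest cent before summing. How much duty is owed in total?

Line 1 (7180.13, Velica, 3,432 units, $356,756.40):
Base rate for 7180.13 is 14.5% + $1.63/unit.
Origin Velica qualifies under the Hesesta–Velica agreement and 7180.13 is covered: preferential rate 12.5% applies instead.
The additional-duty order on 7180.13 targets Ilius, not Velica; it does not apply.
Duty = $356,756.40 × 12.5% = $44,594.55.
Line 2 (3464.57, Farara, 9,413 units, $473,850.42):
Code 3464.57 is under a tariff-rate quota (threshold 4,017 units). In-quota: 4,017 units at 1.5%; over-quota: 5,396 units at 26.5%.
Pro-rata value split: in-quota = $473,850.42 × 4,017/9,413 = $202,215.78; over-quota = $473,850.42 − $202,215.78 = $271,634.64.
In-quota duty = $202,215.78 × 1.5% = $3,033.24. Over-quota duty = $271,634.64 × 26.5% = $71,983.18.
Line duty = $3,033.24 + $71,983.18 = $75,016.42.
Line 3 (5378.28, Farara, 1,338 units, $278,665.26):
Base rate for 5378.28 is $1.23/unit.
The additional-duty order on 5378.28 targets Ilius, not Farara; it does not apply.
Duty = 1,338 × $1.23 = $1,645.74.
Total = $44,594.55 + $75,016.42 + $1,645.74 = $121,256.71.

$121,256.71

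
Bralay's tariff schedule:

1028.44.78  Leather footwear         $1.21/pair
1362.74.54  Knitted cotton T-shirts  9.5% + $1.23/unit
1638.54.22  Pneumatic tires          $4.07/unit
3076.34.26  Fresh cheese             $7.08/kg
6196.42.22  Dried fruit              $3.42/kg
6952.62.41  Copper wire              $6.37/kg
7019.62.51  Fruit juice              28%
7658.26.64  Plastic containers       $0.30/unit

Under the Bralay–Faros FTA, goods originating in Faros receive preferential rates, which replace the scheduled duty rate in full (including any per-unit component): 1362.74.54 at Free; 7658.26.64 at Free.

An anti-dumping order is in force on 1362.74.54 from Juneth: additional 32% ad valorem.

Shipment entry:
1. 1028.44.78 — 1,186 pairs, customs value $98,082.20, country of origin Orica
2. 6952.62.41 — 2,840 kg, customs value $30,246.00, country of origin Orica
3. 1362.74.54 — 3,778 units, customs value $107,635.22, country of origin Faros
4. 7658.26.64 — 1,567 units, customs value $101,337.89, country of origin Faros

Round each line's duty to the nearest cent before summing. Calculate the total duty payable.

$19,525.86

Line 1 (1028.44.78, Orica, 1,186 pairs, $98,082.20):
Base rate for 1028.44.78 is $1.21/pair.
Duty = 1,186 × $1.21 = $1,435.06.
Line 2 (6952.62.41, Orica, 2,840 kg, $30,246.00):
Base rate for 6952.62.41 is $6.37/kg.
Duty = 2,840 × $6.37 = $18,090.80.
Line 3 (1362.74.54, Faros, 3,778 units, $107,635.22):
Base rate for 1362.74.54 is 9.5% + $1.23/unit.
Origin Faros qualifies under the Bralay–Faros agreement and 1362.74.54 is covered: preferential rate Free applies instead.
The additional-duty order on 1362.74.54 targets Juneth, not Faros; it does not apply.
Duty = $107,635.22 × 0% = $0.00.
Line 4 (7658.26.64, Faros, 1,567 units, $101,337.89):
Base rate for 7658.26.64 is $0.30/unit.
Origin Faros qualifies under the Bralay–Faros agreement and 7658.26.64 is covered: preferential rate Free applies instead.
Duty = $101,337.89 × 0% = $0.00.
Total = $1,435.06 + $18,090.80 + $0.00 + $0.00 = $19,525.86.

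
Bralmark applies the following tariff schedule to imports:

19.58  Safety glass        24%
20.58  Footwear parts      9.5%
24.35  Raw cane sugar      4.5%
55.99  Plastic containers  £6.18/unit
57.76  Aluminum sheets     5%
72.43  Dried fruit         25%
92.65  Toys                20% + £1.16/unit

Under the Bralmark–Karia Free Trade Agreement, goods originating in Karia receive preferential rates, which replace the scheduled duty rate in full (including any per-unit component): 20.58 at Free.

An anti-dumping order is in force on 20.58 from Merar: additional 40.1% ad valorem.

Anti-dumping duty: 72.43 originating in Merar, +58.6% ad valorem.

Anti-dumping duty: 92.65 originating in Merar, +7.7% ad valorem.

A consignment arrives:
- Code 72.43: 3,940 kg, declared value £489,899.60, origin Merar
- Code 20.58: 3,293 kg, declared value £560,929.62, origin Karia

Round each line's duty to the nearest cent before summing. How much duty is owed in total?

Line 1 (72.43, Merar, 3,940 kg, £489,899.60):
Base rate for 72.43 is 25%.
Additional duty on 72.43 from Merar: +58.6%. Applied ad valorem rate: 25% + 58.6% = 83.6%.
Duty = £489,899.60 × 83.6% = £409,556.07.
Line 2 (20.58, Karia, 3,293 kg, £560,929.62):
Base rate for 20.58 is 9.5%.
Origin Karia qualifies under the Bralmark–Karia agreement and 20.58 is covered: preferential rate Free applies instead.
The additional-duty order on 20.58 targets Merar, not Karia; it does not apply.
Duty = £560,929.62 × 0% = £0.00.
Total = £409,556.07 + £0.00 = £409,556.07.

£409,556.07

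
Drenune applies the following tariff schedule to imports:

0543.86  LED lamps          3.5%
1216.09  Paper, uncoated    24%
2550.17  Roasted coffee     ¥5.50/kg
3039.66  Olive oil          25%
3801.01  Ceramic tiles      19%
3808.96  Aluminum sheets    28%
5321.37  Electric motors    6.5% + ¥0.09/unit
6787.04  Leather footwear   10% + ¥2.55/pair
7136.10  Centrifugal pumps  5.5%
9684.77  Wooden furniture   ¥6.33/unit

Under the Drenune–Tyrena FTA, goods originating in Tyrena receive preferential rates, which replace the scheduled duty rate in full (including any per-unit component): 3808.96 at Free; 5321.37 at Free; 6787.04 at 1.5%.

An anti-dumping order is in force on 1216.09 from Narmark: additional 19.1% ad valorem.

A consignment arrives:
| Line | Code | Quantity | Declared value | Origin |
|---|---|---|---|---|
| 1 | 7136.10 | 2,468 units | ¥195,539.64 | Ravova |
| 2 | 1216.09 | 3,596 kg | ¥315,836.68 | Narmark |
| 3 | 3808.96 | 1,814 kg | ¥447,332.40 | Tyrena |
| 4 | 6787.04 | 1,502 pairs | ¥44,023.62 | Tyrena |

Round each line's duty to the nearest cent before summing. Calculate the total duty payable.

Line 1 (7136.10, Ravova, 2,468 units, ¥195,539.64):
Base rate for 7136.10 is 5.5%.
Duty = ¥195,539.64 × 5.5% = ¥10,754.68.
Line 2 (1216.09, Narmark, 3,596 kg, ¥315,836.68):
Base rate for 1216.09 is 24%.
Additional duty on 1216.09 from Narmark: +19.1%. Applied ad valorem rate: 24% + 19.1% = 43.1%.
Duty = ¥315,836.68 × 43.1% = ¥136,125.61.
Line 3 (3808.96, Tyrena, 1,814 kg, ¥447,332.40):
Base rate for 3808.96 is 28%.
Origin Tyrena qualifies under the Drenune–Tyrena agreement and 3808.96 is covered: preferential rate Free applies instead.
Duty = ¥447,332.40 × 0% = ¥0.00.
Line 4 (6787.04, Tyrena, 1,502 pairs, ¥44,023.62):
Base rate for 6787.04 is 10% + ¥2.55/pair.
Origin Tyrena qualifies under the Drenune–Tyrena agreement and 6787.04 is covered: preferential rate 1.5% applies instead.
Duty = ¥44,023.62 × 1.5% = ¥660.35.
Total = ¥10,754.68 + ¥136,125.61 + ¥0.00 + ¥660.35 = ¥147,540.64.

¥147,540.64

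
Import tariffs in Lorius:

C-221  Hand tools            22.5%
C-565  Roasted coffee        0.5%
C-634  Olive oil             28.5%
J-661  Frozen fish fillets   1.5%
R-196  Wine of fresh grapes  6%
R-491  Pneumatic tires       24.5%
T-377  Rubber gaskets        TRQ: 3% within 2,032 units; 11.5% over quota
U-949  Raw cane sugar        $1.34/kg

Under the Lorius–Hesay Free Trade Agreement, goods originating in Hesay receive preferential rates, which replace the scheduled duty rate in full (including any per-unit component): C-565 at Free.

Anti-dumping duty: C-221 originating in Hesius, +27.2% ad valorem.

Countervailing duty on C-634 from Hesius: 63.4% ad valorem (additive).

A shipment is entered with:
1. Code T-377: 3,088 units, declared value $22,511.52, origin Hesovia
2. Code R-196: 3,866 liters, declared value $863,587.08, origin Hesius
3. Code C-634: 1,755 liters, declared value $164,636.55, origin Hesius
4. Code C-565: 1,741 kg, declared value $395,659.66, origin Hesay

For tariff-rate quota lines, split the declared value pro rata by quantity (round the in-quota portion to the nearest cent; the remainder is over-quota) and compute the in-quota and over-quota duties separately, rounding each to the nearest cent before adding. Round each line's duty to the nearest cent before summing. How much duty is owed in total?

Line 1 (T-377, Hesovia, 3,088 units, $22,511.52):
Code T-377 is under a tariff-rate quota (threshold 2,032 units). In-quota: 2,032 units at 3%; over-quota: 1,056 units at 11.5%.
Pro-rata value split: in-quota = $22,511.52 × 2,032/3,088 = $14,813.28; over-quota = $22,511.52 − $14,813.28 = $7,698.24.
In-quota duty = $14,813.28 × 3% = $444.40. Over-quota duty = $7,698.24 × 11.5% = $885.30.
Line duty = $444.40 + $885.30 = $1,329.70.
Line 2 (R-196, Hesius, 3,866 liters, $863,587.08):
Base rate for R-196 is 6%.
Duty = $863,587.08 × 6% = $51,815.22.
Line 3 (C-634, Hesius, 1,755 liters, $164,636.55):
Base rate for C-634 is 28.5%.
Additional duty on C-634 from Hesius: +63.4%. Applied ad valorem rate: 28.5% + 63.4% = 91.9%.
Duty = $164,636.55 × 91.9% = $151,300.99.
Line 4 (C-565, Hesay, 1,741 kg, $395,659.66):
Base rate for C-565 is 0.5%.
Origin Hesay qualifies under the Lorius–Hesay agreement and C-565 is covered: preferential rate Free applies instead.
Duty = $395,659.66 × 0% = $0.00.
Total = $1,329.70 + $51,815.22 + $151,300.99 + $0.00 = $204,445.91.

$204,445.91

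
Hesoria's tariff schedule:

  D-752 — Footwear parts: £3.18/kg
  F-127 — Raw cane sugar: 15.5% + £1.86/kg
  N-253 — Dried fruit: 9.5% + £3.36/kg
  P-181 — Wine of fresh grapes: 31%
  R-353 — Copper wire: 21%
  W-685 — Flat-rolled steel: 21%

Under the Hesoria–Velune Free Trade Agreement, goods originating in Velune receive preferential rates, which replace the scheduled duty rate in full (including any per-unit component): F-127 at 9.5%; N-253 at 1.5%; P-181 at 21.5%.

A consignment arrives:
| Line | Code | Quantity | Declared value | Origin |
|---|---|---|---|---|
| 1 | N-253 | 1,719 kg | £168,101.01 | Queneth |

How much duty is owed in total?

Line 1 (N-253, Queneth, 1,719 kg, £168,101.01):
Base rate for N-253 is 9.5% + £3.36/kg.
N-253 has an FTA preferential rate, but origin Queneth is not Velune; base rate stands.
Duty = £168,101.01 × 9.5% + 1,719 × £3.36 = £21,745.44.

£21,745.44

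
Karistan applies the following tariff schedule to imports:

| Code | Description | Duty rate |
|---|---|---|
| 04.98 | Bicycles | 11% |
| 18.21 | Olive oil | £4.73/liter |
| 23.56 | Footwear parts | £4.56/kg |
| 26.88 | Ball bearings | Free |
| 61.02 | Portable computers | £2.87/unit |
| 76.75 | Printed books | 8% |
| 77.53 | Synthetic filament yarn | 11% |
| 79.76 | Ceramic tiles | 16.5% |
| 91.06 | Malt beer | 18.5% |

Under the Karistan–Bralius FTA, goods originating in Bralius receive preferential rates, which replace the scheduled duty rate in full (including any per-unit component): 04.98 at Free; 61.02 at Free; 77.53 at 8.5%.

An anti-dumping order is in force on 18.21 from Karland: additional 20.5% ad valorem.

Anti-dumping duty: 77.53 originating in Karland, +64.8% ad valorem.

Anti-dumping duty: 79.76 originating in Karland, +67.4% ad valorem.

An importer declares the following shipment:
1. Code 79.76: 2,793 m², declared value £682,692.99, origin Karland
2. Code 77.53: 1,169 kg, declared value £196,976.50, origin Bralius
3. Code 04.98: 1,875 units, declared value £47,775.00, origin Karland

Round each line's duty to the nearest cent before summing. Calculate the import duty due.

Line 1 (79.76, Karland, 2,793 m², £682,692.99):
Base rate for 79.76 is 16.5%.
Additional duty on 79.76 from Karland: +67.4%. Applied ad valorem rate: 16.5% + 67.4% = 83.9%.
Duty = £682,692.99 × 83.9% = £572,779.42.
Line 2 (77.53, Bralius, 1,169 kg, £196,976.50):
Base rate for 77.53 is 11%.
Origin Bralius qualifies under the Karistan–Bralius agreement and 77.53 is covered: preferential rate 8.5% applies instead.
The additional-duty order on 77.53 targets Karland, not Bralius; it does not apply.
Duty = £196,976.50 × 8.5% = £16,743.00.
Line 3 (04.98, Karland, 1,875 units, £47,775.00):
Base rate for 04.98 is 11%.
04.98 has an FTA preferential rate, but origin Karland is not Bralius; base rate stands.
Duty = £47,775.00 × 11% = £5,255.25.
Total = £572,779.42 + £16,743.00 + £5,255.25 = £594,777.67.

£594,777.67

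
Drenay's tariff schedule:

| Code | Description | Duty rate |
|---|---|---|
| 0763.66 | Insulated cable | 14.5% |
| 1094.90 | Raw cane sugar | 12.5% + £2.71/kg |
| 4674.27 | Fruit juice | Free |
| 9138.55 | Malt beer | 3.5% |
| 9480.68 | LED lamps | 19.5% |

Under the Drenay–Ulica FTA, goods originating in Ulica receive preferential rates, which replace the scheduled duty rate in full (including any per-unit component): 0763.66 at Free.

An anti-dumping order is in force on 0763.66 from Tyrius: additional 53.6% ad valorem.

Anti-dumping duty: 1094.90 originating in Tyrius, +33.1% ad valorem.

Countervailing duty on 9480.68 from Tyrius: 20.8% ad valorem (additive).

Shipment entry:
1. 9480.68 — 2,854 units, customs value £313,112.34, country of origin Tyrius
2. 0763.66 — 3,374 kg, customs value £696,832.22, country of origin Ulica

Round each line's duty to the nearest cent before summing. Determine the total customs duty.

Line 1 (9480.68, Tyrius, 2,854 units, £313,112.34):
Base rate for 9480.68 is 19.5%.
Additional duty on 9480.68 from Tyrius: +20.8%. Applied ad valorem rate: 19.5% + 20.8% = 40.3%.
Duty = £313,112.34 × 40.3% = £126,184.27.
Line 2 (0763.66, Ulica, 3,374 kg, £696,832.22):
Base rate for 0763.66 is 14.5%.
Origin Ulica qualifies under the Drenay–Ulica agreement and 0763.66 is covered: preferential rate Free applies instead.
The additional-duty order on 0763.66 targets Tyrius, not Ulica; it does not apply.
Duty = £696,832.22 × 0% = £0.00.
Total = £126,184.27 + £0.00 = £126,184.27.

£126,184.27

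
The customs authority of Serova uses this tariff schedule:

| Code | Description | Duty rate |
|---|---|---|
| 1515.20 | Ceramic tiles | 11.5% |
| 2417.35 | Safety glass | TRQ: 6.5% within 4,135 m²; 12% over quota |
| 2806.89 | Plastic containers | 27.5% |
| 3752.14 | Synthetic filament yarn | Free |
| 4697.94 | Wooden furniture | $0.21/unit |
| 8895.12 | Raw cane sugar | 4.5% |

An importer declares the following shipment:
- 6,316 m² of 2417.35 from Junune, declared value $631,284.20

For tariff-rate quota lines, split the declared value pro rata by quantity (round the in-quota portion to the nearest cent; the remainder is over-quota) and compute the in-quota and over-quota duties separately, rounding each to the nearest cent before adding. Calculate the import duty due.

Line 1 (2417.35, Junune, 6,316 m², $631,284.20):
Code 2417.35 is under a tariff-rate quota (threshold 4,135 m²). In-quota: 4,135 m² at 6.5%; over-quota: 2,181 m² at 12%.
Pro-rata value split: in-quota = $631,284.20 × 4,135/6,316 = $413,293.25; over-quota = $631,284.20 − $413,293.25 = $217,990.95.
In-quota duty = $413,293.25 × 6.5% = $26,864.06. Over-quota duty = $217,990.95 × 12% = $26,158.91.
Line duty = $26,864.06 + $26,158.91 = $53,022.97.

$53,022.97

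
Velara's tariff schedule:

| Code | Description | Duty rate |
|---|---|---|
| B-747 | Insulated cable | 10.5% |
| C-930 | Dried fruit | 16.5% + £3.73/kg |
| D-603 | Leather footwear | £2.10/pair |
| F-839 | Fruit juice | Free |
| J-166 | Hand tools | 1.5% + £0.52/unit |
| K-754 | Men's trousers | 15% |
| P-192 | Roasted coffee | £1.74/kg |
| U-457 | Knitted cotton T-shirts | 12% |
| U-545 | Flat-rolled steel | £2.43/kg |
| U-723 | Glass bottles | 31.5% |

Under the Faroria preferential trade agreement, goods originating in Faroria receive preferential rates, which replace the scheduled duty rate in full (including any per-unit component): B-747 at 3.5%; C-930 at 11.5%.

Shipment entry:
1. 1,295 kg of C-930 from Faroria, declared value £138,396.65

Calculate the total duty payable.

£15,915.61

Line 1 (C-930, Faroria, 1,295 kg, £138,396.65):
Base rate for C-930 is 16.5% + £3.73/kg.
Origin Faroria qualifies under the Velara–Faroria agreement and C-930 is covered: preferential rate 11.5% applies instead.
Duty = £138,396.65 × 11.5% = £15,915.61.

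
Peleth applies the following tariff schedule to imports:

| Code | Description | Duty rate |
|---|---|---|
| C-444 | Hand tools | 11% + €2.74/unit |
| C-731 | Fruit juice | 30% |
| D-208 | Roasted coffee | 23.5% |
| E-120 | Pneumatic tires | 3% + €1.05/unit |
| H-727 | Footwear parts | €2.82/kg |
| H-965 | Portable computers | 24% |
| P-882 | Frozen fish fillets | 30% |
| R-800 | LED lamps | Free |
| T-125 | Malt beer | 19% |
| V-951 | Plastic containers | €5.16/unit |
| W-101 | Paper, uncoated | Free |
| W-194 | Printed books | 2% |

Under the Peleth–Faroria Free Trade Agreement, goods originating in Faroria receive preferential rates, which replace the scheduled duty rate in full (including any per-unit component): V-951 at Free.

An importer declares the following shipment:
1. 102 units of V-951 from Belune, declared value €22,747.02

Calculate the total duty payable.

Line 1 (V-951, Belune, 102 units, €22,747.02):
Base rate for V-951 is €5.16/unit.
V-951 has an FTA preferential rate, but origin Belune is not Faroria; base rate stands.
Duty = 102 × €5.16 = €526.32.

€526.32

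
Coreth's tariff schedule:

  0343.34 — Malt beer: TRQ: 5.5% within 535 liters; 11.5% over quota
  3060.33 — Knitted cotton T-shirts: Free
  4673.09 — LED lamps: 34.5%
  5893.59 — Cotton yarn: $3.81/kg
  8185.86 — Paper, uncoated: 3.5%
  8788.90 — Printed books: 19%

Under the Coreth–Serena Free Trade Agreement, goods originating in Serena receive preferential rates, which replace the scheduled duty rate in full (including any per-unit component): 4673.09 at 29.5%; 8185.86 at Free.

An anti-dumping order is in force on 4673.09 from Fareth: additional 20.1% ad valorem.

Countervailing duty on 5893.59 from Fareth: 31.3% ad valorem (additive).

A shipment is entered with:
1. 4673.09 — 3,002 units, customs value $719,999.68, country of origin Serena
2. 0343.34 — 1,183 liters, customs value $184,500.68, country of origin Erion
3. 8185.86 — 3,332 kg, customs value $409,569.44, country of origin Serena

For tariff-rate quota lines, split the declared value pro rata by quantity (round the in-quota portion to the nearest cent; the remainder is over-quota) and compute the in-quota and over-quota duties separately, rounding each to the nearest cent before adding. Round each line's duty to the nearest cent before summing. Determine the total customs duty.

Line 1 (4673.09, Serena, 3,002 units, $719,999.68):
Base rate for 4673.09 is 34.5%.
Origin Serena qualifies under the Coreth–Serena agreement and 4673.09 is covered: preferential rate 29.5% applies instead.
The additional-duty order on 4673.09 targets Fareth, not Serena; it does not apply.
Duty = $719,999.68 × 29.5% = $212,399.91.
Line 2 (0343.34, Erion, 1,183 liters, $184,500.68):
Code 0343.34 is under a tariff-rate quota (threshold 535 liters). In-quota: 535 liters at 5.5%; over-quota: 648 liters at 11.5%.
Pro-rata value split: in-quota = $184,500.68 × 535/1,183 = $83,438.60; over-quota = $184,500.68 − $83,438.60 = $101,062.08.
In-quota duty = $83,438.60 × 5.5% = $4,589.12. Over-quota duty = $101,062.08 × 11.5% = $11,622.14.
Line duty = $4,589.12 + $11,622.14 = $16,211.26.
Line 3 (8185.86, Serena, 3,332 kg, $409,569.44):
Base rate for 8185.86 is 3.5%.
Origin Serena qualifies under the Coreth–Serena agreement and 8185.86 is covered: preferential rate Free applies instead.
Duty = $409,569.44 × 0% = $0.00.
Total = $212,399.91 + $16,211.26 + $0.00 = $228,611.17.

$228,611.17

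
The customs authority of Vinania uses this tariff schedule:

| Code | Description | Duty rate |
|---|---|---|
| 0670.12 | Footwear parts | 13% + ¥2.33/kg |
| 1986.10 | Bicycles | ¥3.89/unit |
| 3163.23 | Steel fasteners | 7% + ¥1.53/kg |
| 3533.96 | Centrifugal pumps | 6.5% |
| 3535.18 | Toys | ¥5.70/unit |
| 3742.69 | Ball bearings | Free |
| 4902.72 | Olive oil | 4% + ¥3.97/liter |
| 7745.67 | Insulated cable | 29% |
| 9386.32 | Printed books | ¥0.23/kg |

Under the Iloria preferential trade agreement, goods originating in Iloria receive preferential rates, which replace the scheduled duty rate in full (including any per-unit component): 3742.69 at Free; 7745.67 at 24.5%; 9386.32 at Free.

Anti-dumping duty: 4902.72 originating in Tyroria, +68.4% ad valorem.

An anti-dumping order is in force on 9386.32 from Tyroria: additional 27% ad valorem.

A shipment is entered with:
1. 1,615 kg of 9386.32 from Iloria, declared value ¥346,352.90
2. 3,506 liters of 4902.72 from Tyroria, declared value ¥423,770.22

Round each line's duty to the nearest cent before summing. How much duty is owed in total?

¥320,728.46

Line 1 (9386.32, Iloria, 1,615 kg, ¥346,352.90):
Base rate for 9386.32 is ¥0.23/kg.
Origin Iloria qualifies under the Vinania–Iloria agreement and 9386.32 is covered: preferential rate Free applies instead.
The additional-duty order on 9386.32 targets Tyroria, not Iloria; it does not apply.
Duty = ¥346,352.90 × 0% = ¥0.00.
Line 2 (4902.72, Tyroria, 3,506 liters, ¥423,770.22):
Base rate for 4902.72 is 4% + ¥3.97/liter.
Additional duty on 4902.72 from Tyroria: +68.4%. Applied ad valorem rate: 4% + 68.4% = 72.4%.
Duty = ¥423,770.22 × 72.4% + 3,506 × ¥3.97 = ¥320,728.46.
Total = ¥0.00 + ¥320,728.46 = ¥320,728.46.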